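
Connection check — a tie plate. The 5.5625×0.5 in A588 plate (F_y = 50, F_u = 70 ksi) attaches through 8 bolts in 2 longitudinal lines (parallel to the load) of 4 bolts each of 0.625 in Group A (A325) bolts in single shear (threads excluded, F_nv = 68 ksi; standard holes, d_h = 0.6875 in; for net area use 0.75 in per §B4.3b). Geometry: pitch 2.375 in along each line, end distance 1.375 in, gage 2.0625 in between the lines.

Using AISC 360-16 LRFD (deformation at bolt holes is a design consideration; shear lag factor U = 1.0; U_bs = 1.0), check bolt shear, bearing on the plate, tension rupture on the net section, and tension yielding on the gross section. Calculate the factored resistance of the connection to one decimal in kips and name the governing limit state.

Bolt shear: A_b = π(0.625)²/4 = 0.3068 in². φR_n = 0.75 × 68 × 0.3068 × 8 × 1 = 125.2 kips.
Bearing (0.5 in plate, F_u = 70 ksi): end bolts L_c = 1.375 − 0.6875/2 = 1.03125, R_n = min(1.2×1.03125×0.5×70, 2.4×0.625×0.5×70) = 43.313 kips/bolt; interior L_c = 2.375 − 0.6875 = 1.6875, R_n = 52.5 kips/bolt. φR_n = 0.75 × (2×43.313 + 6×52.5) = 301.2 kips.
Tension rupture (net): A_n = (5.5625 − 2×0.75)×0.5 = 2.0313 in² (U = 1.0, A_e = A_n). φR_n = 0.75 × 70 × 2.0313 = 106.6 kips.
Tension yield (gross): A_g = 5.5625×0.5 = 2.7813 in². φR_n = 0.90 × 50 × 2.7813 = 125.2 kips.
Governing: min(125.2, 301.2, 106.6, 125.2) = 106.6 kips → net-section rupture.

106.6 kips (net-section rupture governs)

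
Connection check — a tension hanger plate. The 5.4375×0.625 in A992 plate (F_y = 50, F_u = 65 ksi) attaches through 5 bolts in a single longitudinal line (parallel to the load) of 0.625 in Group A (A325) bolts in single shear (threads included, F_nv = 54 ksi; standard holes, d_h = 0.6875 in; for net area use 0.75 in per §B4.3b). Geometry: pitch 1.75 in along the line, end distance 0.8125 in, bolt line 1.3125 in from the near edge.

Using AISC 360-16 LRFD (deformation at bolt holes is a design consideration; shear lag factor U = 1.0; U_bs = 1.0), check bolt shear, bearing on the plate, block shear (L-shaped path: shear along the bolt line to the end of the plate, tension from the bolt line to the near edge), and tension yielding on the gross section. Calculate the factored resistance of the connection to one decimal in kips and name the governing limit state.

Bolt shear: A_b = π(0.625)²/4 = 0.3068 in². φR_n = 0.75 × 54 × 0.3068 × 5 × 1 = 62.1 kips.
Bearing (0.625 in plate, F_u = 65 ksi): end bolts L_c = 0.8125 − 0.6875/2 = 0.46875, R_n = min(1.2×0.46875×0.625×65, 2.4×0.625×0.625×65) = 22.852 kips/bolt; interior L_c = 1.75 − 0.6875 = 1.0625, R_n = 51.797 kips/bolt. φR_n = 0.75 × (1×22.852 + 4×51.797) = 172.5 kips.
Block shear: shear path 1×[0.8125+4×1.75] = 1×7.8125 in, A_gv = 4.8828, A_nv = 1×(7.8125 − 4.5×0.75)×0.625 = 2.7734 in²; tension to near edge: (1.3125 − 0.5×0.75)×0.625 = 0.58594 in². R_n = min(0.6×65×2.7734, 0.6×50×4.8828) + 1.0×65×0.58594 = min(108.16, 146.48) + 38.086 = 146.25 kips. φR_n = 0.75 × 146.25 = 109.7 kips.
Tension yield (gross): A_g = 5.4375×0.625 = 3.3984 in². φR_n = 0.90 × 50 × 3.3984 = 152.9 kips.
Governing: min(62.1, 172.5, 109.7, 152.9) = 62.1 kips → bolt shear.

62.1 kips (bolt shear governs)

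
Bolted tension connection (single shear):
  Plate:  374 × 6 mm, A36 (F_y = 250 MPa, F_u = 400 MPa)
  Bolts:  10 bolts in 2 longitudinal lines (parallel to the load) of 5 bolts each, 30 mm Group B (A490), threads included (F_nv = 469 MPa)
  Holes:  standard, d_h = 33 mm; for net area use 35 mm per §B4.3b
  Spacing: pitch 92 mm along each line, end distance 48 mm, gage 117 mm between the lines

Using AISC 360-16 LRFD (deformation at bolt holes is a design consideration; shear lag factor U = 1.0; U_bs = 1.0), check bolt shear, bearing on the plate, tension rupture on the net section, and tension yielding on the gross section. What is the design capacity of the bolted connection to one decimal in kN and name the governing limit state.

504.9 kN (gross-section yield governs)

Bolt shear: A_b = π(30)²/4 = 706.86 mm². φR_n = 0.75 × 469 × 706.86 × 10 × 1 = 2486.4 kN.
Bearing (6 mm plate, F_u = 400 MPa): end bolts L_c = 48 − 33/2 = 31.5, R_n = min(1.2×31.5×6×400, 2.4×30×6×400) = 90.72 kN/bolt; interior L_c = 92 − 33 = 59, R_n = 169.92 kN/bolt. φR_n = 0.75 × (2×90.72 + 8×169.92) = 1155.6 kN.
Tension rupture (net): A_n = (374 − 2×35)×6 = 1824 mm² (U = 1.0, A_e = A_n). φR_n = 0.75 × 400 × 1824 = 547.2 kN.
Tension yield (gross): A_g = 374×6 = 2244 mm². φR_n = 0.90 × 250 × 2244 = 504.9 kN.
Governing: min(2486.4, 1155.6, 547.2, 504.9) = 504.9 kN → gross-section yield.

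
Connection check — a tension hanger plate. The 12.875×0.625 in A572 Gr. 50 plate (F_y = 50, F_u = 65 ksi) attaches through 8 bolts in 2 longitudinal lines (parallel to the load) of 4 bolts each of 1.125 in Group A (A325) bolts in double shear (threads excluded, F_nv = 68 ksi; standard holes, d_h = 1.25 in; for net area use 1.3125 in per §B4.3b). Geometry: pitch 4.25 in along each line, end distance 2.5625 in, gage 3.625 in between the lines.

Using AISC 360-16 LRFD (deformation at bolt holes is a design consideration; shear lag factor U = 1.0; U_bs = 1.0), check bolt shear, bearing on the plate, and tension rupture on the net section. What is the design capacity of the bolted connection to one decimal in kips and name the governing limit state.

Bolt shear: A_b = π(1.125)²/4 = 0.99402 in². φR_n = 0.75 × 68 × 0.99402 × 8 × 2 = 811.1 kips.
Bearing (0.625 in plate, F_u = 65 ksi): end bolts L_c = 2.5625 − 1.25/2 = 1.9375, R_n = min(1.2×1.9375×0.625×65, 2.4×1.125×0.625×65) = 94.453 kips/bolt; interior L_c = 4.25 − 1.25 = 3, R_n = 109.69 kips/bolt. φR_n = 0.75 × (2×94.453 + 6×109.69) = 635.3 kips.
Tension rupture (net): A_n = (12.875 − 2×1.3125)×0.625 = 6.4063 in² (U = 1.0, A_e = A_n). φR_n = 0.75 × 65 × 6.4063 = 312.3 kips.
Governing: min(811.1, 635.3, 312.3) = 312.3 kips → net-section rupture.

312.3 kips (net-section rupture governs)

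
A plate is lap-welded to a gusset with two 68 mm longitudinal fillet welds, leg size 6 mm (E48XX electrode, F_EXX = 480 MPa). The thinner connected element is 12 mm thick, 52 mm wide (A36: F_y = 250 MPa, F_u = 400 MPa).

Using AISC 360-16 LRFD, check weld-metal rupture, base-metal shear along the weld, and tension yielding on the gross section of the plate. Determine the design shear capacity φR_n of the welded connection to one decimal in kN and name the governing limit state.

Weld metal: throat = 0.707×6 = 4.242 mm, L = 2×68 = 136 mm. φR_n = 0.75 × 0.6 × 480 × 4.242 × 136 = 124.6 kN.
Base metal shear (12 mm plate): yield φR_n = 1.0×0.6×250×12×136 = 244.8 kN; rupture φR_n = 0.75×0.6×400×12×136 = 293.8 kN; take 244.8 kN (yield).
Tension yield (gross): A_g = 52×12 = 624 mm². φR_n = 0.90 × 250 × 624 = 140.4 kN.
Governing: min(124.6, 244.8, 140.4) = 124.6 kN → weld metal.

124.6 kN (weld metal governs)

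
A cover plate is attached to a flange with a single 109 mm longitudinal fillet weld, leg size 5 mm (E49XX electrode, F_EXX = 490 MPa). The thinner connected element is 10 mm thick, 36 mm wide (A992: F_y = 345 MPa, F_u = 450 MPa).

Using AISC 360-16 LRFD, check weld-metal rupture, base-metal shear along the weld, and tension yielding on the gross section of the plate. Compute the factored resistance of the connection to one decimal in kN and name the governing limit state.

Weld metal: throat = 0.707×5 = 3.535 mm, L = 109 mm. φR_n = 0.75 × 0.6 × 490 × 3.535 × 109 = 85.0 kN.
Base metal shear (10 mm plate): yield φR_n = 1.0×0.6×345×10×109 = 225.6 kN; rupture φR_n = 0.75×0.6×450×10×109 = 220.7 kN; take 220.7 kN (rupture).
Tension yield (gross): A_g = 36×10 = 360 mm². φR_n = 0.90 × 345 × 360 = 111.8 kN.
Governing: min(85.0, 220.7, 111.8) = 85.0 kN → weld metal.

85.0 kN (weld metal governs)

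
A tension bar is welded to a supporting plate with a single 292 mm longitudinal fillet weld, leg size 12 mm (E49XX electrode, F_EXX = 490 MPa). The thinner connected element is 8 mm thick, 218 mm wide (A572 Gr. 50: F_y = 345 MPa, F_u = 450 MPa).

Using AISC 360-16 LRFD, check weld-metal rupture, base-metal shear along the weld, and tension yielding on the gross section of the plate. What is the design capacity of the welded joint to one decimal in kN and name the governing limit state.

Weld metal: throat = 0.707×12 = 8.484 mm, L = 292 mm. φR_n = 0.75 × 0.6 × 490 × 8.484 × 292 = 546.3 kN.
Base metal shear (8 mm plate): yield φR_n = 1.0×0.6×345×8×292 = 483.6 kN; rupture φR_n = 0.75×0.6×450×8×292 = 473.0 kN; take 473.0 kN (rupture).
Tension yield (gross): A_g = 218×8 = 1744 mm². φR_n = 0.90 × 345 × 1744 = 541.5 kN.
Governing: min(546.3, 473.0, 541.5) = 473.0 kN → base-metal shear.

473.0 kN (base-metal shear governs)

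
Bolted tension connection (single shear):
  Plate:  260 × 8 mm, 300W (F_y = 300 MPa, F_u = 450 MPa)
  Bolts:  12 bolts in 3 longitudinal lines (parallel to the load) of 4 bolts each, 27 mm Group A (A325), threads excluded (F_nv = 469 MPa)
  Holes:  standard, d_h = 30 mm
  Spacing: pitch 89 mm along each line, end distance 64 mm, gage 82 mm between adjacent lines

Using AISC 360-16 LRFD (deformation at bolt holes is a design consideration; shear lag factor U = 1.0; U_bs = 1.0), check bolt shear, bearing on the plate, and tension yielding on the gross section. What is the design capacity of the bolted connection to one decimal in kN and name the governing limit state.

561.6 kN (gross-section yield governs)

Bolt shear: A_b = π(27)²/4 = 572.56 mm². φR_n = 0.75 × 469 × 572.56 × 12 × 1 = 2416.8 kN.
Bearing (8 mm plate, F_u = 450 MPa): end bolts L_c = 64 − 30/2 = 49, R_n = min(1.2×49×8×450, 2.4×27×8×450) = 211.68 kN/bolt; interior L_c = 89 − 30 = 59, R_n = 233.28 kN/bolt. φR_n = 0.75 × (3×211.68 + 9×233.28) = 2050.9 kN.
Tension yield (gross): A_g = 260×8 = 2080 mm². φR_n = 0.90 × 300 × 2080 = 561.6 kN.
Governing: min(2416.8, 2050.9, 561.6) = 561.6 kN → gross-section yield.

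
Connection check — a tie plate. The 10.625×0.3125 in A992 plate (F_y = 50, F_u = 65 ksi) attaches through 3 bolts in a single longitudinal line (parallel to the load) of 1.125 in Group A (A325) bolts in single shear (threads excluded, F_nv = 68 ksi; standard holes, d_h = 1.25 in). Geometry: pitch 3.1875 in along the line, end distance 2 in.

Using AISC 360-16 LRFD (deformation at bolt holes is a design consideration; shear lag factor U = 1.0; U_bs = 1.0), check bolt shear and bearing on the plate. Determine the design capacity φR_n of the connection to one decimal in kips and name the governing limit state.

96.0 kips (bearing governs)

Bolt shear: A_b = π(1.125)²/4 = 0.99402 in². φR_n = 0.75 × 68 × 0.99402 × 3 × 1 = 152.1 kips.
Bearing (0.3125 in plate, F_u = 65 ksi): end bolts L_c = 2 − 1.25/2 = 1.375, R_n = min(1.2×1.375×0.3125×65, 2.4×1.125×0.3125×65) = 33.516 kips/bolt; interior L_c = 3.1875 − 1.25 = 1.9375, R_n = 47.227 kips/bolt. φR_n = 0.75 × (1×33.516 + 2×47.227) = 96.0 kips.
Governing: min(152.1, 96.0) = 96.0 kips → bearing.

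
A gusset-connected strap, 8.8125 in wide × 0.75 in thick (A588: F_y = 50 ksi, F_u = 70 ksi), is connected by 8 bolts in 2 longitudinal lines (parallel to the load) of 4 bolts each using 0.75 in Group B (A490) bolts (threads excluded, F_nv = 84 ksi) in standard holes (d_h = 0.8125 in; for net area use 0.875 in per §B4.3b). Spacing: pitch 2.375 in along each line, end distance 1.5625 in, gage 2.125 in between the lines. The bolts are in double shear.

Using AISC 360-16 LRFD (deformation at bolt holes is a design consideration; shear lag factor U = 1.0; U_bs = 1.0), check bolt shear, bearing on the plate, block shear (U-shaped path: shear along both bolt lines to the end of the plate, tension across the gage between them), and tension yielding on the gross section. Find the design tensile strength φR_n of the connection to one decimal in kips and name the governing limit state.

297.4 kips (gross-section yield governs)

Bolt shear: A_b = π(0.75)²/4 = 0.44179 in². φR_n = 0.75 × 84 × 0.44179 × 8 × 2 = 445.3 kips.
Bearing (0.75 in plate, F_u = 70 ksi): end bolts L_c = 1.5625 − 0.8125/2 = 1.15625, R_n = min(1.2×1.15625×0.75×70, 2.4×0.75×0.75×70) = 72.844 kips/bolt; interior L_c = 2.375 − 0.8125 = 1.5625, R_n = 94.5 kips/bolt. φR_n = 0.75 × (2×72.844 + 6×94.5) = 534.5 kips.
Block shear: shear path 2×[1.5625+3×2.375] = 2×8.6875 in, A_gv = 13.031, A_nv = 2×(8.6875 − 3.5×0.875)×0.75 = 8.4375 in²; tension across gage: (2.125 − 1×0.875)×0.75 = 0.9375 in². R_n = min(0.6×70×8.4375, 0.6×50×13.031) + 1.0×70×0.9375 = min(354.38, 390.93) + 65.625 = 420.01 kips. φR_n = 0.75 × 420.01 = 315.0 kips.
Tension yield (gross): A_g = 8.8125×0.75 = 6.6094 in². φR_n = 0.90 × 50 × 6.6094 = 297.4 kips.
Governing: min(445.3, 534.5, 315.0, 297.4) = 297.4 kips → gross-section yield.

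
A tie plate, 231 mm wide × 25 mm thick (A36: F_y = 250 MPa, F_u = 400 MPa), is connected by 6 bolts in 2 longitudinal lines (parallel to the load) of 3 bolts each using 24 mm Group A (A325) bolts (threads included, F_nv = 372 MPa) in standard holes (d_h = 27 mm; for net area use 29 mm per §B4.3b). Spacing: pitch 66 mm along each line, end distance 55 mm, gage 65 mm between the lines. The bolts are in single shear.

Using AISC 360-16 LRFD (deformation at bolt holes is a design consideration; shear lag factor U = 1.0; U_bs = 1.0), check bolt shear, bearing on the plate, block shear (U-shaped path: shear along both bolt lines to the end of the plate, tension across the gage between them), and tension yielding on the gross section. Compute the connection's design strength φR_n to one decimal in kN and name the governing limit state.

757.3 kN (bolt shear governs)

Bolt shear: A_b = π(24)²/4 = 452.39 mm². φR_n = 0.75 × 372 × 452.39 × 6 × 1 = 757.3 kN.
Bearing (25 mm plate, F_u = 400 MPa): end bolts L_c = 55 − 27/2 = 41.5, R_n = min(1.2×41.5×25×400, 2.4×24×25×400) = 498 kN/bolt; interior L_c = 66 − 27 = 39, R_n = 468 kN/bolt. φR_n = 0.75 × (2×498 + 4×468) = 2151.0 kN.
Block shear: shear path 2×[55+2×66] = 2×187 mm, A_gv = 9350, A_nv = 2×(187 − 2.5×29)×25 = 5725 mm²; tension across gage: (65 − 1×29)×25 = 900 mm². R_n = min(0.6×400×5725, 0.6×250×9350) + 1.0×400×900 = min(1374, 1402.5) + 360 = 1734 kN. φR_n = 0.75 × 1734 = 1300.5 kN.
Tension yield (gross): A_g = 231×25 = 5775 mm². φR_n = 0.90 × 250 × 5775 = 1299.4 kN.
Governing: min(757.3, 2151.0, 1300.5, 1299.4) = 757.3 kN → bolt shear.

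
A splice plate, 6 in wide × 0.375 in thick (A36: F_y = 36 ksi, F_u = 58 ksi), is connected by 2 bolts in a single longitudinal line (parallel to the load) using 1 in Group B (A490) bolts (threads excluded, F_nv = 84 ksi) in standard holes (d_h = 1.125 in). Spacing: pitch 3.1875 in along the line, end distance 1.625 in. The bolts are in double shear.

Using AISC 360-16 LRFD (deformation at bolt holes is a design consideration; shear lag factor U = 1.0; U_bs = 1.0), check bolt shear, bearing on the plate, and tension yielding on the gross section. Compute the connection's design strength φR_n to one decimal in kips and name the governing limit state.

59.9 kips (bearing governs)

Bolt shear: A_b = π(1)²/4 = 0.7854 in². φR_n = 0.75 × 84 × 0.7854 × 2 × 2 = 197.9 kips.
Bearing (0.375 in plate, F_u = 58 ksi): end bolts L_c = 1.625 − 1.125/2 = 1.0625, R_n = min(1.2×1.0625×0.375×58, 2.4×1×0.375×58) = 27.731 kips/bolt; interior L_c = 3.1875 − 1.125 = 2.0625, R_n = 52.2 kips/bolt. φR_n = 0.75 × (1×27.731 + 1×52.2) = 59.9 kips.
Tension yield (gross): A_g = 6×0.375 = 2.25 in². φR_n = 0.90 × 36 × 2.25 = 72.9 kips.
Governing: min(197.9, 59.9, 72.9) = 59.9 kips → bearing.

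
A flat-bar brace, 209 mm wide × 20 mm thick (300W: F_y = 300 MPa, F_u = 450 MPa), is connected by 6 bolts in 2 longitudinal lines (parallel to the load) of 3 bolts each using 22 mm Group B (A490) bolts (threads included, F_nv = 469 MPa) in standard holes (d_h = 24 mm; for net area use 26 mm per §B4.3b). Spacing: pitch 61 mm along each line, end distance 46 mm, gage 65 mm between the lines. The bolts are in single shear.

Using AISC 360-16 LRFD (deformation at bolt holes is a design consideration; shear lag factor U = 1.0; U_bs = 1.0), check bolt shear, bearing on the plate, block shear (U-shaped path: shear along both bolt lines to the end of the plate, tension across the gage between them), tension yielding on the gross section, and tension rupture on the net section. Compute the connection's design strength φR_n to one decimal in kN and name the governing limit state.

Bolt shear: A_b = π(22)²/4 = 380.13 mm². φR_n = 0.75 × 469 × 380.13 × 6 × 1 = 802.3 kN.
Bearing (20 mm plate, F_u = 450 MPa): end bolts L_c = 46 − 24/2 = 34, R_n = min(1.2×34×20×450, 2.4×22×20×450) = 367.2 kN/bolt; interior L_c = 61 − 24 = 37, R_n = 399.6 kN/bolt. φR_n = 0.75 × (2×367.2 + 4×399.6) = 1749.6 kN.
Block shear: shear path 2×[46+2×61] = 2×168 mm, A_gv = 6720, A_nv = 2×(168 − 2.5×26)×20 = 4120 mm²; tension across gage: (65 − 1×26)×20 = 780 mm². R_n = min(0.6×450×4120, 0.6×300×6720) + 1.0×450×780 = min(1112.4, 1209.6) + 351 = 1463.4 kN. φR_n = 0.75 × 1463.4 = 1097.6 kN.
Tension yield (gross): A_g = 209×20 = 4180 mm². φR_n = 0.90 × 300 × 4180 = 1128.6 kN.
Tension rupture (net): A_n = (209 − 2×26)×20 = 3140 mm² (U = 1.0, A_e = A_n). φR_n = 0.75 × 450 × 3140 = 1059.8 kN.
Governing: min(802.3, 1749.6, 1097.6, 1128.6, 1059.8) = 802.3 kN → bolt shear.

802.3 kN (bolt shear governs)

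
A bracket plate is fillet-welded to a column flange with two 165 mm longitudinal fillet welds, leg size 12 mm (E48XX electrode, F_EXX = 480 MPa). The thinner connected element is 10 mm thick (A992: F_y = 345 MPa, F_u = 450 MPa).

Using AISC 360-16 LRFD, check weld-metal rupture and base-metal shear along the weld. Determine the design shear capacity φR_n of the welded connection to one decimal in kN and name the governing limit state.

604.7 kN (weld metal governs)

Weld metal: throat = 0.707×12 = 8.484 mm, L = 2×165 = 330 mm. φR_n = 0.75 × 0.6 × 480 × 8.484 × 330 = 604.7 kN.
Base metal shear (10 mm plate): yield φR_n = 1.0×0.6×345×10×330 = 683.1 kN; rupture φR_n = 0.75×0.6×450×10×330 = 668.3 kN; take 668.3 kN (rupture).
Governing: min(604.7, 668.3) = 604.7 kN → weld metal.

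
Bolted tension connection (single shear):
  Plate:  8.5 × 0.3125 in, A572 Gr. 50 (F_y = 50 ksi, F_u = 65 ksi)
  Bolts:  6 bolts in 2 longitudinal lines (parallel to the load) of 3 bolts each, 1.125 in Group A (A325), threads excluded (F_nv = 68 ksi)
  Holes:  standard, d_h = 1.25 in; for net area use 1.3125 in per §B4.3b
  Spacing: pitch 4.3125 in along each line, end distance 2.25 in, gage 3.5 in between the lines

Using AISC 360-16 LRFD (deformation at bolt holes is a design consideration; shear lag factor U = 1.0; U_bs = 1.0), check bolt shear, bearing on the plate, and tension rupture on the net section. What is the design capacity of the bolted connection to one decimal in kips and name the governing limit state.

89.5 kips (net-section rupture governs)

Bolt shear: A_b = π(1.125)²/4 = 0.99402 in². φR_n = 0.75 × 68 × 0.99402 × 6 × 1 = 304.2 kips.
Bearing (0.3125 in plate, F_u = 65 ksi): end bolts L_c = 2.25 − 1.25/2 = 1.625, R_n = min(1.2×1.625×0.3125×65, 2.4×1.125×0.3125×65) = 39.609 kips/bolt; interior L_c = 4.3125 − 1.25 = 3.0625, R_n = 54.844 kips/bolt. φR_n = 0.75 × (2×39.609 + 4×54.844) = 223.9 kips.
Tension rupture (net): A_n = (8.5 − 2×1.3125)×0.3125 = 1.8359 in² (U = 1.0, A_e = A_n). φR_n = 0.75 × 65 × 1.8359 = 89.5 kips.
Governing: min(304.2, 223.9, 89.5) = 89.5 kips → net-section rupture.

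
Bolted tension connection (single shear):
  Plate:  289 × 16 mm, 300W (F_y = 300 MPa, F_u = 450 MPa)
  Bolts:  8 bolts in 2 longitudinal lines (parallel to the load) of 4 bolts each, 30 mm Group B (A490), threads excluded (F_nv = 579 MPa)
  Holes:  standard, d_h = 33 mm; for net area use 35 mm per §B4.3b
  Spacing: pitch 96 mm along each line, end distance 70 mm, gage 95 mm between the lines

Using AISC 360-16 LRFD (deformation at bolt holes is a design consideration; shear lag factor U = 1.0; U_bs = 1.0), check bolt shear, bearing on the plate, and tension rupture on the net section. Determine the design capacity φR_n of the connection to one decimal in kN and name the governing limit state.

1182.6 kN (net-section rupture governs)

Bolt shear: A_b = π(30)²/4 = 706.86 mm². φR_n = 0.75 × 579 × 706.86 × 8 × 1 = 2455.6 kN.
Bearing (16 mm plate, F_u = 450 MPa): end bolts L_c = 70 − 33/2 = 53.5, R_n = min(1.2×53.5×16×450, 2.4×30×16×450) = 462.24 kN/bolt; interior L_c = 96 − 33 = 63, R_n = 518.4 kN/bolt. φR_n = 0.75 × (2×462.24 + 6×518.4) = 3026.2 kN.
Tension rupture (net): A_n = (289 − 2×35)×16 = 3504 mm² (U = 1.0, A_e = A_n). φR_n = 0.75 × 450 × 3504 = 1182.6 kN.
Governing: min(2455.6, 3026.2, 1182.6) = 1182.6 kN → net-section rupture.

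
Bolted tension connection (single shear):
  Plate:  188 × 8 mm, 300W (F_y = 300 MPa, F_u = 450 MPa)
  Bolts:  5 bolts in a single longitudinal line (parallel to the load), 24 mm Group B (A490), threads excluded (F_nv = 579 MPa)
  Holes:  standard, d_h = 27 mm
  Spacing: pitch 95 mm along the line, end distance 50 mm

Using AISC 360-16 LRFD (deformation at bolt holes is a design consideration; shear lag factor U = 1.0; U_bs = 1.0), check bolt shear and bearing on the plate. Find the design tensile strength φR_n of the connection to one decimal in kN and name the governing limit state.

740.3 kN (bearing governs)

Bolt shear: A_b = π(24)²/4 = 452.39 mm². φR_n = 0.75 × 579 × 452.39 × 5 × 1 = 982.3 kN.
Bearing (8 mm plate, F_u = 450 MPa): end bolts L_c = 50 − 27/2 = 36.5, R_n = min(1.2×36.5×8×450, 2.4×24×8×450) = 157.68 kN/bolt; interior L_c = 95 − 27 = 68, R_n = 207.36 kN/bolt. φR_n = 0.75 × (1×157.68 + 4×207.36) = 740.3 kN.
Governing: min(982.3, 740.3) = 740.3 kN → bearing.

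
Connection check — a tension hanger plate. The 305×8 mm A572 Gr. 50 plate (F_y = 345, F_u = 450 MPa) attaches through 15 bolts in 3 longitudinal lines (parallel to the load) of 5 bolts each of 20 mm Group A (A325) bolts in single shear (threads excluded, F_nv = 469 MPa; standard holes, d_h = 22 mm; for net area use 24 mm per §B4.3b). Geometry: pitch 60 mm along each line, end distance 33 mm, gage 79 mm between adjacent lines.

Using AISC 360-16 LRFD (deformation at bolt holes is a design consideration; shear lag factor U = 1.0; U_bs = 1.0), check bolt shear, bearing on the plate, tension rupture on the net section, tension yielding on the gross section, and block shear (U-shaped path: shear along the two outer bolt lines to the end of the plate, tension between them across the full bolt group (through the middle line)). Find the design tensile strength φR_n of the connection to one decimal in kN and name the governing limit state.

629.1 kN (net-section rupture governs)

Bolt shear: A_b = π(20)²/4 = 314.16 mm². φR_n = 0.75 × 469 × 314.16 × 15 × 1 = 1657.6 kN.
Bearing (8 mm plate, F_u = 450 MPa): end bolts L_c = 33 − 22/2 = 22, R_n = min(1.2×22×8×450, 2.4×20×8×450) = 95.04 kN/bolt; interior L_c = 60 − 22 = 38, R_n = 164.16 kN/bolt. φR_n = 0.75 × (3×95.04 + 12×164.16) = 1691.3 kN.
Tension rupture (net): A_n = (305 − 3×24)×8 = 1864 mm² (U = 1.0, A_e = A_n). φR_n = 0.75 × 450 × 1864 = 629.1 kN.
Tension yield (gross): A_g = 305×8 = 2440 mm². φR_n = 0.90 × 345 × 2440 = 757.6 kN.
Block shear: shear path 2×[33+4×60] = 2×273 mm, A_gv = 4368, A_nv = 2×(273 − 4.5×24)×8 = 2640 mm²; tension across gage: (158 − 2×24)×8 = 880 mm². R_n = min(0.6×450×2640, 0.6×345×4368) + 1.0×450×880 = min(712.8, 904.18) + 396 = 1108.8 kN. φR_n = 0.75 × 1108.8 = 831.6 kN.
Governing: min(1657.6, 1691.3, 629.1, 757.6, 831.6) = 629.1 kN → net-section rupture.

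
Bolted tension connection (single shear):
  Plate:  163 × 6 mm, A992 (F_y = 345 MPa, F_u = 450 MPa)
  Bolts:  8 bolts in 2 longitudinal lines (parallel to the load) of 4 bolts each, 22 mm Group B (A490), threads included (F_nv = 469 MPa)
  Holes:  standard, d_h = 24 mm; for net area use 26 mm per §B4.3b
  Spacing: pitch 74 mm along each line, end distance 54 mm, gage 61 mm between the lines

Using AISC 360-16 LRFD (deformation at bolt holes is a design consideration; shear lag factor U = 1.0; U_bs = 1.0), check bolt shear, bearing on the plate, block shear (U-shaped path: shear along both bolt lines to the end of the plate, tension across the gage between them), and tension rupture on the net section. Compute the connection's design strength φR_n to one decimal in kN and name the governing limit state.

Bolt shear: A_b = π(22)²/4 = 380.13 mm². φR_n = 0.75 × 469 × 380.13 × 8 × 1 = 1069.7 kN.
Bearing (6 mm plate, F_u = 450 MPa): end bolts L_c = 54 − 24/2 = 42, R_n = min(1.2×42×6×450, 2.4×22×6×450) = 136.08 kN/bolt; interior L_c = 74 − 24 = 50, R_n = 142.56 kN/bolt. φR_n = 0.75 × (2×136.08 + 6×142.56) = 845.6 kN.
Block shear: shear path 2×[54+3×74] = 2×276 mm, A_gv = 3312, A_nv = 2×(276 − 3.5×26)×6 = 2220 mm²; tension across gage: (61 − 1×26)×6 = 210 mm². R_n = min(0.6×450×2220, 0.6×345×3312) + 1.0×450×210 = min(599.4, 685.58) + 94.5 = 693.9 kN. φR_n = 0.75 × 693.9 = 520.4 kN.
Tension rupture (net): A_n = (163 − 2×26)×6 = 666 mm² (U = 1.0, A_e = A_n). φR_n = 0.75 × 450 × 666 = 224.8 kN.
Governing: min(1069.7, 845.6, 520.4, 224.8) = 224.8 kN → net-section rupture.

224.8 kN (net-section rupture governs)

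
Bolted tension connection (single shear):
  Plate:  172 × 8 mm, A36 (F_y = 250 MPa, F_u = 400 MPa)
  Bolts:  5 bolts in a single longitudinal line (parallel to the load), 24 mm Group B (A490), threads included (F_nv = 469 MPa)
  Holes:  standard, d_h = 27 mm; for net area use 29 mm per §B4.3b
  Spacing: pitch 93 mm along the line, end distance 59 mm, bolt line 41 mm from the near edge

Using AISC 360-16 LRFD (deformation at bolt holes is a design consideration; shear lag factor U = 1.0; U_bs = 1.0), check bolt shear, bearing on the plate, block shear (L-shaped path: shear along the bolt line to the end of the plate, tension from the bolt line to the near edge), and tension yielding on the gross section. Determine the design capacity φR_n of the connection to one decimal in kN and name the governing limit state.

309.6 kN (gross-section yield governs)

Bolt shear: A_b = π(24)²/4 = 452.39 mm². φR_n = 0.75 × 469 × 452.39 × 5 × 1 = 795.6 kN.
Bearing (8 mm plate, F_u = 400 MPa): end bolts L_c = 59 − 27/2 = 45.5, R_n = min(1.2×45.5×8×400, 2.4×24×8×400) = 174.72 kN/bolt; interior L_c = 93 − 27 = 66, R_n = 184.32 kN/bolt. φR_n = 0.75 × (1×174.72 + 4×184.32) = 684.0 kN.
Block shear: shear path 1×[59+4×93] = 1×431 mm, A_gv = 3448, A_nv = 1×(431 − 4.5×29)×8 = 2404 mm²; tension to near edge: (41 − 0.5×29)×8 = 212 mm². R_n = min(0.6×400×2404, 0.6×250×3448) + 1.0×400×212 = min(576.96, 517.2) + 84.8 = 602 kN. φR_n = 0.75 × 602 = 451.5 kN.
Tension yield (gross): A_g = 172×8 = 1376 mm². φR_n = 0.90 × 250 × 1376 = 309.6 kN.
Governing: min(795.6, 684.0, 451.5, 309.6) = 309.6 kN → gross-section yield.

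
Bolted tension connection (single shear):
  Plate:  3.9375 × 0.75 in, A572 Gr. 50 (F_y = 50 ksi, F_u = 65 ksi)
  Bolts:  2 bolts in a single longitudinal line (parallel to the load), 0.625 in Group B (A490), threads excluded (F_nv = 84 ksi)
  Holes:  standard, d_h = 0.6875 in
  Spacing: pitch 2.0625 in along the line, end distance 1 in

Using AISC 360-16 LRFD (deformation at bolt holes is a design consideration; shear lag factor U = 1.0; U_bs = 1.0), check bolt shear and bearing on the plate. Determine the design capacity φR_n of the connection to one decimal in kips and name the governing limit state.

38.7 kips (bolt shear governs)

Bolt shear: A_b = π(0.625)²/4 = 0.3068 in². φR_n = 0.75 × 84 × 0.3068 × 2 × 1 = 38.7 kips.
Bearing (0.75 in plate, F_u = 65 ksi): end bolts L_c = 1 − 0.6875/2 = 0.65625, R_n = min(1.2×0.65625×0.75×65, 2.4×0.625×0.75×65) = 38.391 kips/bolt; interior L_c = 2.0625 − 0.6875 = 1.375, R_n = 73.125 kips/bolt. φR_n = 0.75 × (1×38.391 + 1×73.125) = 83.6 kips.
Governing: min(38.7, 83.6) = 38.7 kips → bolt shear.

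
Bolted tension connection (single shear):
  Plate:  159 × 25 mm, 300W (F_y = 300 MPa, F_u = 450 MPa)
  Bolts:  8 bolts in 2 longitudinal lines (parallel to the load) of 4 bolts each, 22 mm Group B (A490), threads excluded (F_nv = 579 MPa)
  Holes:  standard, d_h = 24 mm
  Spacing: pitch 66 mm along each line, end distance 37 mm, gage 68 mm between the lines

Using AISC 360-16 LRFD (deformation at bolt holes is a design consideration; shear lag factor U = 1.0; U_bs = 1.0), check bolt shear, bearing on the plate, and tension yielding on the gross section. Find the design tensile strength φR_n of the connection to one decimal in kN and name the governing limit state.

Bolt shear: A_b = π(22)²/4 = 380.13 mm². φR_n = 0.75 × 579 × 380.13 × 8 × 1 = 1320.6 kN.
Bearing (25 mm plate, F_u = 450 MPa): end bolts L_c = 37 − 24/2 = 25, R_n = min(1.2×25×25×450, 2.4×22×25×450) = 337.5 kN/bolt; interior L_c = 66 − 24 = 42, R_n = 567 kN/bolt. φR_n = 0.75 × (2×337.5 + 6×567) = 3057.8 kN.
Tension yield (gross): A_g = 159×25 = 3975 mm². φR_n = 0.90 × 300 × 3975 = 1073.3 kN.
Governing: min(1320.6, 3057.8, 1073.3) = 1073.3 kN → gross-section yield.

1073.3 kN (gross-section yield governs)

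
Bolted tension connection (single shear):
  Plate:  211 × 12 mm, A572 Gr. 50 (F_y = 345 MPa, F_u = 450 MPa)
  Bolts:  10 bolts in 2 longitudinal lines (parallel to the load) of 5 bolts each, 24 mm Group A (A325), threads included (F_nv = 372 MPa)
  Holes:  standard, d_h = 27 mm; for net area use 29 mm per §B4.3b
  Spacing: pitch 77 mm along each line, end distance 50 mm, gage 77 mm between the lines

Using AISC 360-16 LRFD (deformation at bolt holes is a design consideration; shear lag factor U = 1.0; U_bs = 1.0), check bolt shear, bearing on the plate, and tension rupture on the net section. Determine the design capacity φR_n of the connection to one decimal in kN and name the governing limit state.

Bolt shear: A_b = π(24)²/4 = 452.39 mm². φR_n = 0.75 × 372 × 452.39 × 10 × 1 = 1262.2 kN.
Bearing (12 mm plate, F_u = 450 MPa): end bolts L_c = 50 − 27/2 = 36.5, R_n = min(1.2×36.5×12×450, 2.4×24×12×450) = 236.52 kN/bolt; interior L_c = 77 − 27 = 50, R_n = 311.04 kN/bolt. φR_n = 0.75 × (2×236.52 + 8×311.04) = 2221.0 kN.
Tension rupture (net): A_n = (211 − 2×29)×12 = 1836 mm² (U = 1.0, A_e = A_n). φR_n = 0.75 × 450 × 1836 = 619.7 kN.
Governing: min(1262.2, 2221.0, 619.7) = 619.7 kN → net-section rupture.

619.7 kN (net-section rupture governs)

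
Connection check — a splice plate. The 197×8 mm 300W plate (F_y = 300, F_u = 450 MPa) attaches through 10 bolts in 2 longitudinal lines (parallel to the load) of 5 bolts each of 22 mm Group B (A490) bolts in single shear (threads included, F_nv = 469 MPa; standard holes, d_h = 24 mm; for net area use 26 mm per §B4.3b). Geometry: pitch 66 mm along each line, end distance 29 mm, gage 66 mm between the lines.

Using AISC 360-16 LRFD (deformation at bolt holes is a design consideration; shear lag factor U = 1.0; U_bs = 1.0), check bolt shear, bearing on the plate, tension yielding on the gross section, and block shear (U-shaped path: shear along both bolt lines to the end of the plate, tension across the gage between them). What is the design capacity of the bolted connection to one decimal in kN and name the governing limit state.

425.5 kN (gross-section yield governs)

Bolt shear: A_b = π(22)²/4 = 380.13 mm². φR_n = 0.75 × 469 × 380.13 × 10 × 1 = 1337.1 kN.
Bearing (8 mm plate, F_u = 450 MPa): end bolts L_c = 29 − 24/2 = 17, R_n = min(1.2×17×8×450, 2.4×22×8×450) = 73.44 kN/bolt; interior L_c = 66 − 24 = 42, R_n = 181.44 kN/bolt. φR_n = 0.75 × (2×73.44 + 8×181.44) = 1198.8 kN.
Tension yield (gross): A_g = 197×8 = 1576 mm². φR_n = 0.90 × 300 × 1576 = 425.5 kN.
Block shear: shear path 2×[29+4×66] = 2×293 mm, A_gv = 4688, A_nv = 2×(293 − 4.5×26)×8 = 2816 mm²; tension across gage: (66 − 1×26)×8 = 320 mm². R_n = min(0.6×450×2816, 0.6×300×4688) + 1.0×450×320 = min(760.32, 843.84) + 144 = 904.32 kN. φR_n = 0.75 × 904.32 = 678.2 kN.
Governing: min(1337.1, 1198.8, 425.5, 678.2) = 425.5 kN → gross-section yield.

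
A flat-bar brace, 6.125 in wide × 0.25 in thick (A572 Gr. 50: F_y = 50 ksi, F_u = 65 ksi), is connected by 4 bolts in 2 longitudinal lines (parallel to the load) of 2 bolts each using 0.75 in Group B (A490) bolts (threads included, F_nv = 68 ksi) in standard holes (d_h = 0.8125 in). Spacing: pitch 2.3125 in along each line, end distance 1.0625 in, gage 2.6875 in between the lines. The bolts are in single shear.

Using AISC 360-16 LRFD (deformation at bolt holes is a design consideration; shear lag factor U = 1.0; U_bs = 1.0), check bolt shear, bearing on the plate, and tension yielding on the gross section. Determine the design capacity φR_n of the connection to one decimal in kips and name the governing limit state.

63.1 kips (bearing governs)

Bolt shear: A_b = π(0.75)²/4 = 0.44179 in². φR_n = 0.75 × 68 × 0.44179 × 4 × 1 = 90.1 kips.
Bearing (0.25 in plate, F_u = 65 ksi): end bolts L_c = 1.0625 − 0.8125/2 = 0.65625, R_n = min(1.2×0.65625×0.25×65, 2.4×0.75×0.25×65) = 12.797 kips/bolt; interior L_c = 2.3125 − 0.8125 = 1.5, R_n = 29.25 kips/bolt. φR_n = 0.75 × (2×12.797 + 2×29.25) = 63.1 kips.
Tension yield (gross): A_g = 6.125×0.25 = 1.5313 in². φR_n = 0.90 × 50 × 1.5313 = 68.9 kips.
Governing: min(90.1, 63.1, 68.9) = 63.1 kips → bearing.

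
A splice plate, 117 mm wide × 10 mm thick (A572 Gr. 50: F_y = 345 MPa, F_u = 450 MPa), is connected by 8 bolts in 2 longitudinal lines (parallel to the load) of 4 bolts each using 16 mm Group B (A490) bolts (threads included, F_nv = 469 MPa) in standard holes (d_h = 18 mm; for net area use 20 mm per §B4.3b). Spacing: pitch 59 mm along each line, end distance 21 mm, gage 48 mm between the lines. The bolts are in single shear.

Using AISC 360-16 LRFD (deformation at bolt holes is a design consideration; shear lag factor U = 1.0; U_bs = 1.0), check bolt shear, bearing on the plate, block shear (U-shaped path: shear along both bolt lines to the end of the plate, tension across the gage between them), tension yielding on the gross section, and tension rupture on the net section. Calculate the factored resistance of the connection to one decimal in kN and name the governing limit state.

Bolt shear: A_b = π(16)²/4 = 201.06 mm². φR_n = 0.75 × 469 × 201.06 × 8 × 1 = 565.8 kN.
Bearing (10 mm plate, F_u = 450 MPa): end bolts L_c = 21 − 18/2 = 12, R_n = min(1.2×12×10×450, 2.4×16×10×450) = 64.8 kN/bolt; interior L_c = 59 − 18 = 41, R_n = 172.8 kN/bolt. φR_n = 0.75 × (2×64.8 + 6×172.8) = 874.8 kN.
Block shear: shear path 2×[21+3×59] = 2×198 mm, A_gv = 3960, A_nv = 2×(198 − 3.5×20)×10 = 2560 mm²; tension across gage: (48 − 1×20)×10 = 280 mm². R_n = min(0.6×450×2560, 0.6×345×3960) + 1.0×450×280 = min(691.2, 819.72) + 126 = 817.2 kN. φR_n = 0.75 × 817.2 = 612.9 kN.
Tension yield (gross): A_g = 117×10 = 1170 mm². φR_n = 0.90 × 345 × 1170 = 363.3 kN.
Tension rupture (net): A_n = (117 − 2×20)×10 = 770 mm² (U = 1.0, A_e = A_n). φR_n = 0.75 × 450 × 770 = 259.9 kN.
Governing: min(565.8, 874.8, 612.9, 363.3, 259.9) = 259.9 kN → net-section rupture.

259.9 kN (net-section rupture governs)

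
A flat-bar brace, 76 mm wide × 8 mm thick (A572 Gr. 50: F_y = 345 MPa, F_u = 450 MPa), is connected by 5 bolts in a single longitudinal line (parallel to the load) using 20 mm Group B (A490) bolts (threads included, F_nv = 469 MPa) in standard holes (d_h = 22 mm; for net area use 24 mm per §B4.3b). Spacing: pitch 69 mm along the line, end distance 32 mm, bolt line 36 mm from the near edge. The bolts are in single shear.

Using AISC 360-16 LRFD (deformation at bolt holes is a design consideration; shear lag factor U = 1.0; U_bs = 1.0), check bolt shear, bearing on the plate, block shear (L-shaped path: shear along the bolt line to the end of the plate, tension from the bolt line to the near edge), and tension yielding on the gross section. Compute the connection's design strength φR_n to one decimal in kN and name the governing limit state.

Bolt shear: A_b = π(20)²/4 = 314.16 mm². φR_n = 0.75 × 469 × 314.16 × 5 × 1 = 552.5 kN.
Bearing (8 mm plate, F_u = 450 MPa): end bolts L_c = 32 − 22/2 = 21, R_n = min(1.2×21×8×450, 2.4×20×8×450) = 90.72 kN/bolt; interior L_c = 69 − 22 = 47, R_n = 172.8 kN/bolt. φR_n = 0.75 × (1×90.72 + 4×172.8) = 586.4 kN.
Block shear: shear path 1×[32+4×69] = 1×308 mm, A_gv = 2464, A_nv = 1×(308 − 4.5×24)×8 = 1600 mm²; tension to near edge: (36 − 0.5×24)×8 = 192 mm². R_n = min(0.6×450×1600, 0.6×345×2464) + 1.0×450×192 = min(432, 510.05) + 86.4 = 518.4 kN. φR_n = 0.75 × 518.4 = 388.8 kN.
Tension yield (gross): A_g = 76×8 = 608 mm². φR_n = 0.90 × 345 × 608 = 188.8 kN.
Governing: min(552.5, 586.4, 388.8, 188.8) = 188.8 kN → gross-section yield.

188.8 kN (gross-section yield governs)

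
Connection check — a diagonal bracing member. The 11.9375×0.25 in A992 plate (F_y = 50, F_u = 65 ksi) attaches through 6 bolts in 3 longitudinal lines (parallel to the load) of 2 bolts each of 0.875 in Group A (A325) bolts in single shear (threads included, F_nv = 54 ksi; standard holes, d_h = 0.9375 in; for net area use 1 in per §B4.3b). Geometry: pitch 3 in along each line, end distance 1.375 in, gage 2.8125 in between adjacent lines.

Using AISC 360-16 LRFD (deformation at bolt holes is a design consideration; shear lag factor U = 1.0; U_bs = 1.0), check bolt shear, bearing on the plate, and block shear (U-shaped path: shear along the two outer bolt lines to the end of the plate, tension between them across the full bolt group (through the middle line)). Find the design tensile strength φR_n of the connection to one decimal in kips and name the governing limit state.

86.2 kips (block shear governs)

Bolt shear: A_b = π(0.875)²/4 = 0.60132 in². φR_n = 0.75 × 54 × 0.60132 × 6 × 1 = 146.1 kips.
Bearing (0.25 in plate, F_u = 65 ksi): end bolts L_c = 1.375 − 0.9375/2 = 0.90625, R_n = min(1.2×0.90625×0.25×65, 2.4×0.875×0.25×65) = 17.672 kips/bolt; interior L_c = 3 − 0.9375 = 2.0625, R_n = 34.125 kips/bolt. φR_n = 0.75 × (3×17.672 + 3×34.125) = 116.5 kips.
Block shear: shear path 2×[1.375+1×3] = 2×4.375 in, A_gv = 2.1875, A_nv = 2×(4.375 − 1.5×1)×0.25 = 1.4375 in²; tension across gage: (5.625 − 2×1)×0.25 = 0.90625 in². R_n = min(0.6×65×1.4375, 0.6×50×2.1875) + 1.0×65×0.90625 = min(56.063, 65.625) + 58.906 = 114.97 kips. φR_n = 0.75 × 114.97 = 86.2 kips.
Governing: min(146.1, 116.5, 86.2) = 86.2 kips → block shear.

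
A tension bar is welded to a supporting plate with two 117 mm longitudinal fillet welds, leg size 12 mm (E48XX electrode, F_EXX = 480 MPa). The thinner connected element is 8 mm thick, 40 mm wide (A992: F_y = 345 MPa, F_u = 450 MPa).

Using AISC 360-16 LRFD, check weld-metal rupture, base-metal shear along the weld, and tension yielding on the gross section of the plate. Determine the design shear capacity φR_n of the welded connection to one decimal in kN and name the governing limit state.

99.4 kN (gross-section yield governs)

Weld metal: throat = 0.707×12 = 8.484 mm, L = 2×117 = 234 mm. φR_n = 0.75 × 0.6 × 480 × 8.484 × 234 = 428.8 kN.
Base metal shear (8 mm plate): yield φR_n = 1.0×0.6×345×8×234 = 387.5 kN; rupture φR_n = 0.75×0.6×450×8×234 = 379.1 kN; take 379.1 kN (rupture).
Tension yield (gross): A_g = 40×8 = 320 mm². φR_n = 0.90 × 345 × 320 = 99.4 kN.
Governing: min(428.8, 379.1, 99.4) = 99.4 kN → gross-section yield.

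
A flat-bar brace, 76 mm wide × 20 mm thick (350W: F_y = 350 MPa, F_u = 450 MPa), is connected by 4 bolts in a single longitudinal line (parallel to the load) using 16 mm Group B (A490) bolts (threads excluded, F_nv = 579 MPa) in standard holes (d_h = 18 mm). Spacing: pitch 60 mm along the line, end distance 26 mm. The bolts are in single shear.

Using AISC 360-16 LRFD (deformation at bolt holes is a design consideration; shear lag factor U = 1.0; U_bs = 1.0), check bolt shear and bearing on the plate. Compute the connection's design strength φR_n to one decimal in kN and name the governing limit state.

349.2 kN (bolt shear governs)

Bolt shear: A_b = π(16)²/4 = 201.06 mm². φR_n = 0.75 × 579 × 201.06 × 4 × 1 = 349.2 kN.
Bearing (20 mm plate, F_u = 450 MPa): end bolts L_c = 26 − 18/2 = 17, R_n = min(1.2×17×20×450, 2.4×16×20×450) = 183.6 kN/bolt; interior L_c = 60 − 18 = 42, R_n = 345.6 kN/bolt. φR_n = 0.75 × (1×183.6 + 3×345.6) = 915.3 kN.
Governing: min(349.2, 915.3) = 349.2 kN → bolt shear.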